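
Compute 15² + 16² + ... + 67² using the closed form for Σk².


Σₖ₌15^67 k² = Σₖ₌₁^67 k² − Σₖ₌₁^14 k²
= 67·68·135/6 − 14·15·29/6
= 102510 − 1015 = 101495

Σk² = 101495


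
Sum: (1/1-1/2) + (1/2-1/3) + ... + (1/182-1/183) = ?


Telescoping: adjacent terms cancel.
= 1/1 - 1/183
= 1 - 1/183 = 182/183

Sum = 182/183


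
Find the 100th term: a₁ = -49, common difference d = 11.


aₙ = a₁ + (n-1)d
= -49 + (100-1)×11
= -49 + 1089
= 1040

a_100 = 1040


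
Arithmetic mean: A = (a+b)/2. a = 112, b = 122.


AM = (112 + 122)/2 = 234/2 = 117

AM = 117


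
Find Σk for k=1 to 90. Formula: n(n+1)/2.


n(n+1)/2 = 90×91/2 = 8190/2 = 4095

Σk = 4095


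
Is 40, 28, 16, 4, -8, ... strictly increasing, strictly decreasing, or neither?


Differences: -12, -12, -12, -12
All differences < 0 → strictly DECREASING

Monotonically decreasing


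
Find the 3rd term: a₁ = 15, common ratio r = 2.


aₙ = a₁·r^(n-1)
= 15×2^2
= 15×4
= 60

a_3 = 60


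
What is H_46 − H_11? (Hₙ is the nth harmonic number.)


Σₖ₌12^46 1/k = 1/12 + 1/13 + 1/14 + ... + 1/46
= 13157374004582056009/9419588158802421600
≈ 1.3968

Sum = 13157374004582056009/9419588158802421600 ≈ 1.3968


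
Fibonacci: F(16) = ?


Fibonacci sequence: 1, 1, 2, 3, 5, 8, 13, 21, 34, 55, 89, ...
F(16) = 987

F(16) = 987


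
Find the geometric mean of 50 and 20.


GM = √(50×20) = √1000 = 31.6228

GM = 31.6228


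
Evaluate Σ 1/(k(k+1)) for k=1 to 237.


1/(k(k+1)) = 1/k - 1/(k+1) (partial fractions)
Telescoping: Σ = 1 - 1/238 = 237/238

Sum = 237/238


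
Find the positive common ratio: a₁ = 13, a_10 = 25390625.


r^(n-1) = aₙ/a₁
r^9 = 25390625/13 = 1953125
r = 1953125^(1/9)
= 5

r = 5


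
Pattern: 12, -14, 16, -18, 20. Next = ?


Pattern: alternating sign, magnitude arithmetic (d=2)
Terms: 12, -14, 16, -18, 20
Next term = -22

Next term = -22


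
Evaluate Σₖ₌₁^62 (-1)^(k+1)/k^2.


S = 1 - 1/4 + 1/9 - 1/16 + 1/25 - 1/36 + 1/49 - 1/64 ± ...
= 0.8223
(Full series converges to +π²/12 ≈ +0.8225)

S_62 = 0.8223


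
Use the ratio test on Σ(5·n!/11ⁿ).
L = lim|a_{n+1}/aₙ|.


aₙ = 5·n!/11^n
a_{n+1}/aₙ = (n+1)!/11^(n+1) × 11^n/n!  (constant 5 cancels)
= (n+1)/11
L = lim(n→∞) (n+1)/11 = ∞
L > 1 → series DIVERGES

Diverges (ratio test: L = ∞ > 1)


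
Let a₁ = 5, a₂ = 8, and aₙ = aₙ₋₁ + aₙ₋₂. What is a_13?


Computing iteratively: 5, 8, 13, 21, 34, 55, 89, 144, 233, 377, 610, 987, ...
a_13 = 1597

a_13 = 1597


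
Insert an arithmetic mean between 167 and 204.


AM = (167 + 204)/2 = 371/2 = 185.5

AM = 185.5


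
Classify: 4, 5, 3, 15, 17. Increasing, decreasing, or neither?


Differences: 1, -2, 12, 2
Difference at position 1 is +1 (> 0) but position 2 is -2 (< 0) — sequence both rises and falls
→ NOT monotonic

Not monotonic


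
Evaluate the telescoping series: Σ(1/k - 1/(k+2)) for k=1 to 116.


Telescoping with gap 2: two head and two tail terms survive.
= (1 + 1/2) - (1/117 + 1/118)
= 3/2 - 1/117 - 1/118 = 10237/6903

Sum = 10237/6903


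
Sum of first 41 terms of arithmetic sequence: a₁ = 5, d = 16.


aₙ = 5 + (41-1)×16 = 645
Sₙ = n(a₁+aₙ)/2 = 41×(5+645)/2
= 41×650/2 = 13325

S_41 = 13325


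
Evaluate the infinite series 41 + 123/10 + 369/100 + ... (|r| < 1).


S∞ = a₁/(1-r) = 41/(1 - 3/10)
= 41/(7/10)
= 410/7

S∞ = 410/7


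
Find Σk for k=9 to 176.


Σₖ₌9^176 k = Σₖ₌₁^176 k − Σₖ₌₁^8 k
= 176·177/2 − 8·9/2
= 15576 − 36 = 15540

Σk = 15540


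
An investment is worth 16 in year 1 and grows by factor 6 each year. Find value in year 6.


aₙ = a₁·r^(n-1)
= 16×6^5
= 16×7776
= 124416

a_6 = 124416


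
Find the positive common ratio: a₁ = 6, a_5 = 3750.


r^(n-1) = aₙ/a₁
r^4 = 3750/6 = 625
r = 625^(1/4)
= ±5; taking r > 0 gives r = 5

r = 5


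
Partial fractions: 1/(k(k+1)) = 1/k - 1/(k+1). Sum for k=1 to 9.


1/(k(k+1)) = 1/k - 1/(k+1) (partial fractions)
Telescoping: Σ = 1 - 1/10 = 9/10

Sum = 9/10


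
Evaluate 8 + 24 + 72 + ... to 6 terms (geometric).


Sₙ = 8×(3^6 - 1)/(3 - 1)
= 8×(729 - 1)/2
= 8×728/2
= 2912

S_6 = 2912


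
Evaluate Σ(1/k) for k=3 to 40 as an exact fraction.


Σₖ₌3^40 1/k = 1/3 + 1/4 + 1/5 + ... + 1/40
= 1349596818867013/485721041551200
≈ 2.7785

Sum = 1349596818867013/485721041551200 ≈ 2.7785


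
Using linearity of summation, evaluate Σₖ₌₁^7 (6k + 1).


Σ(6k+1) = 6·Σk + 1·n
= 6·28 + 1·7
= 168 + 7 = 175

Σ = 175


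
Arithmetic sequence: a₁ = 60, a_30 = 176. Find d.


d = (aₙ - a₁)/(n-1)
= (176 - 60)/(30-1)
= 116/29 = 4

d = 4


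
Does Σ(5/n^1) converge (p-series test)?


p-series test: Σ c/n^p converges if p > 1, diverges if p ≤ 1 (constant c > 0 doesn't affect convergence).
p = 1
1 ≤ 1 → DIVERGES

Diverges (p = 1 ≤ 1)


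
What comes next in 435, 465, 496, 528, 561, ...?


Pattern: triangular numbers: n(n+1)/2
Terms: 435, 465, 496, 528, 561
Next term = 595

Next term = 595


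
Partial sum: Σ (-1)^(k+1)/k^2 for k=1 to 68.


S = 1 - 1/4 + 1/9 - 1/16 + 1/25 - 1/36 + 1/49 - 1/64 ± ...
= 0.8224
(Full series converges to +π²/12 ≈ +0.8225)

S_68 = 0.8224


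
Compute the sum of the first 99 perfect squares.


n = 99
n(n+1)(2n+1)/6 = 99×100×199/6
= 1970100/6 = 328350

Σk² = 328350


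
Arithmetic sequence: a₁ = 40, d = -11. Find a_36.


aₙ = a₁ + (n-1)d
= 40 + (36-1)×-11
= 40 - 385
= -345

a_36 = -345


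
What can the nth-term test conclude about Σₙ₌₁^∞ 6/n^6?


lim(n→∞) 6/n^6 = 0
lim aₙ = 0 → nth-term test is INCONCLUSIVE
(Need other tests; this is actually a convergent p-series with p=6 > 1)

Inconclusive (lim aₙ = 0; need another test)


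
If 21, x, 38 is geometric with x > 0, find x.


GM = √(21×38) = √798 = 28.2489

GM = 28.2489


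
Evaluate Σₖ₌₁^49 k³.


n(n+1)/2 = 49×50/2 = 1225
Σk³ = 1225² = 1500625

Σk³ = 1500625


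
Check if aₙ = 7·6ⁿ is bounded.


aₙ = 7·6ⁿ → as n→∞, aₙ→∞ (since base 6 > 1)
No finite upper bound exists
The sequence is UNBOUNDED

Unbounded (aₙ → ∞ as n → ∞)


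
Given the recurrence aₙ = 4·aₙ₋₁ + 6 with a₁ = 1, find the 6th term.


Computing step by step:
a_1 = 1
a_2 = 10
a_3 = 46
a_4 = 190
a_5 = 766
a_6 = 3070


a_6 = 3070


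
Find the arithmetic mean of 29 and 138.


AM = (29 + 138)/2 = 167/2 = 83.5

AM = 83.5


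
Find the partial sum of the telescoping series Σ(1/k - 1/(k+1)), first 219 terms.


Telescoping: adjacent terms cancel.
= 1/1 - 1/220
= 1 - 1/220 = 219/220

Sum = 219/220


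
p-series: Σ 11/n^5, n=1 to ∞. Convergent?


p-series test: Σ c/n^p converges if p > 1, diverges if p ≤ 1 (constant c > 0 doesn't affect convergence).
p = 5
5 > 1 → CONVERGES

Converges (p = 5 > 1)


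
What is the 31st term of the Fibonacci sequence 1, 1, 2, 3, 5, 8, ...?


Fibonacci sequence: 1, 1, 2, 3, 5, 8, 13, 21, 34, 55, 89, ...
F(31) = 1346269

F(31) = 1346269


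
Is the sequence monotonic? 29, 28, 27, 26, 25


Differences: -1, -1, -1, -1
All differences < 0 → strictly DECREASING

Monotonically decreasing


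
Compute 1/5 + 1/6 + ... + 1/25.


Σₖ₌5^25 1/k = 1/5 + 1/6 + 1/7 + ... + 1/25
= 15461449967/8923714800
≈ 1.7326

Sum = 15461449967/8923714800 ≈ 1.7326


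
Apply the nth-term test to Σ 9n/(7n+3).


lim(n→∞) 9n/(7n+3) = 9/7 = 9/7  (divide numerator and denominator by n)
lim aₙ = 9/7 ≠ 0 → series DIVERGES

Diverges (lim aₙ = 9/7 ≠ 0)


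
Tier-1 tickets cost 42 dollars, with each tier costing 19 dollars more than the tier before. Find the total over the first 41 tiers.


aₙ = 42 + (41-1)×19 = 802
Sₙ = n(a₁+aₙ)/2 = 41×(42+802)/2
= 41×844/2 = 17302

S_41 = 17302


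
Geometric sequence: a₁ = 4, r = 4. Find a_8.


aₙ = a₁·r^(n-1)
= 4×4^7
= 4×16384
= 65536

a_8 = 65536


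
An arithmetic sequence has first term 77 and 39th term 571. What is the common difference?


d = (aₙ - a₁)/(n-1)
= (571 - 77)/(39-1)
= 494/38 = 13

d = 13


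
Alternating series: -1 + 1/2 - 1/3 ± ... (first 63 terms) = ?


S = -1 + 1/2 - 1/3 + 1/4 - 1/5 + 1/6 - 1/7 + 1/8 ± ...
= -0.701
(Full series converges to -ln(2) ≈ -0.6931)

S_63 = -0.701


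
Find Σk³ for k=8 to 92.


Σₖ₌8^92 k³ = [92·93/2]² − [7·8/2]²
= 18301284 − 784 = 18300500

Σk³ = 18300500


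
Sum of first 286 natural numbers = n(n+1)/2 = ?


n(n+1)/2 = 286×287/2 = 82082/2 = 41041

Σk = 41041


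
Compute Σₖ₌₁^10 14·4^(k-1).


Sₙ = 14×(4^10 - 1)/(4 - 1)
= 14×(1048576 - 1)/3
= 14×1048575/3
= 4893350

S_10 = 4893350


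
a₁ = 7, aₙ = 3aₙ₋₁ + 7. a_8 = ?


Computing step by step:
a_1 = 7
a_2 = 28
a_3 = 91
a_4 = 280
a_5 = 847
a_6 = 2548
a_7 = 7651
a_8 = 22960


a_8 = 22960


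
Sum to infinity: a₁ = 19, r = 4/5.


S∞ = a₁/(1-r) = 19/(1 - 4/5)
= 19/(1/5)
= 95

S∞ = 95


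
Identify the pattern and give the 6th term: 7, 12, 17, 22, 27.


Pattern: arithmetic (d=5)
Terms: 7, 12, 17, 22, 27
Next term = 32

Next term = 32


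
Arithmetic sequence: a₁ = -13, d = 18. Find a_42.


aₙ = a₁ + (n-1)d
= -13 + (42-1)×18
= -13 + 738
= 725

a_42 = 725


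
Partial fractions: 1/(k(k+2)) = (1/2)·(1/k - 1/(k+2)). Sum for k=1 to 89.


1/(k(k+2)) = (1/2)·(1/k - 1/(k+2)) (partial fractions)
Telescoping: Σ = (1/2)·(1 + 1/2 - 1/90 - 1/91) = 3026/4095

Sum = 3026/4095


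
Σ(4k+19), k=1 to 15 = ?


Σ(4k+19) = 4·Σk + 19·n
= 4·120 + 19·15
= 480 + 285 = 765

Σ = 765


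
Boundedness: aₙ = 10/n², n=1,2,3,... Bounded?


a₁ = 10, a₂ = 10/4, a₃ = 10/9, ...
0 < aₙ ≤ 10 for all n ≥ 1
The sequence IS bounded

Bounded (0 < aₙ ≤ 10)


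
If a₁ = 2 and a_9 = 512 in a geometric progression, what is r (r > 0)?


r^(n-1) = aₙ/a₁
r^8 = 512/2 = 256
r = 256^(1/8)
= ±2; taking r > 0 gives r = 2

r = 2


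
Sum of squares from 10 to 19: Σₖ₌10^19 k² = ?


Σₖ₌10^19 k² = Σₖ₌₁^19 k² − Σₖ₌₁^9 k²
= 19·20·39/6 − 9·10·19/6
= 2470 − 285 = 2185

Σk² = 2185


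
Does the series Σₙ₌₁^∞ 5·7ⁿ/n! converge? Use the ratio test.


aₙ = 5·7^n/n!
a_{n+1}/aₙ = 7^(n+1)/(n+1)! × n!/7^n  (constant 5 cancels)
= 7/(n+1)
L = lim(n→∞) 7/(n+1) = 0
L < 1 → series CONVERGES

Converges (ratio test: L = 0 < 1)


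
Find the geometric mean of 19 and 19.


GM = √(19×19) = √361 = 19

GM = 19


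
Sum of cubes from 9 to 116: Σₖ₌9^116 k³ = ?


Σₖ₌9^116 k³ = [116·117/2]² − [8·9/2]²
= 46049796 − 1296 = 46048500

Σk³ = 46048500


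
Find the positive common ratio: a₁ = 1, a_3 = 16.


r^(n-1) = aₙ/a₁
r^2 = 16/1 = 16
r = 16^(1/2)
= ±4; taking r > 0 gives r = 4

r = 4


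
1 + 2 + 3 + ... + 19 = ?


n(n+1)/2 = 19×20/2 = 380/2 = 190

Σk = 190


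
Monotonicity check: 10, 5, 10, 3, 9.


Differences: -5, 5, -7, 6
Difference at position 2 is +5 (> 0) but position 1 is -5 (< 0) — sequence both rises and falls
→ NOT monotonic

Not monotonic


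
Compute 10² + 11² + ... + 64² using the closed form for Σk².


Σₖ₌10^64 k² = Σₖ₌₁^64 k² − Σₖ₌₁^9 k²
= 64·65·129/6 − 9·10·19/6
= 89440 − 285 = 89155

Σk² = 89155


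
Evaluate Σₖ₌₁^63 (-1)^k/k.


S = -1 + 1/2 - 1/3 + 1/4 - 1/5 + 1/6 - 1/7 + 1/8 ± ...
= -0.701
(Full series converges to -ln(2) ≈ -0.6931)

S_63 = -0.701


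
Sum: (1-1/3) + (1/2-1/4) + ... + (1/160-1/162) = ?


Telescoping with gap 2: two head and two tail terms survive.
= (1 + 1/2) - (1/161 + 1/162)
= 3/2 - 1/161 - 1/162 = 19400/13041

Sum = 19400/13041


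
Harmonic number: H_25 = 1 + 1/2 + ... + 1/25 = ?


H_25 = 1/1 + 1/2 + 1/3 + ... + 1/25
= 34052522467/8923714800
≈ 3.816

H_25 = 34052522467/8923714800 ≈ 3.816


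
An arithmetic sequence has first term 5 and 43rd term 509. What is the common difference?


d = (aₙ - a₁)/(n-1)
= (509 - 5)/(43-1)
= 504/42 = 12

d = 12


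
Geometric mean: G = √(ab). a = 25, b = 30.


GM = √(25×30) = √750 = 27.3861

GM = 27.3861


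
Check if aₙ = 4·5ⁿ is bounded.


aₙ = 4·5ⁿ → as n→∞, aₙ→∞ (since base 5 > 1)
No finite upper bound exists
The sequence is UNBOUNDED

Unbounded (aₙ → ∞ as n → ∞)


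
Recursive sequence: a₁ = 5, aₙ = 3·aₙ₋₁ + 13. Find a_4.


Computing step by step:
a_1 = 5
a_2 = 28
a_3 = 97
a_4 = 304


a_4 = 304


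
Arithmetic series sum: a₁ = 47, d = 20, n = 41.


aₙ = 47 + (41-1)×20 = 847
Sₙ = n(a₁+aₙ)/2 = 41×(47+847)/2
= 41×894/2 = 18327

S_41 = 18327


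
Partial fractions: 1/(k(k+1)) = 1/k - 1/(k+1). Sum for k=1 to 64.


1/(k(k+1)) = 1/k - 1/(k+1) (partial fractions)
Telescoping: Σ = 1 - 1/65 = 64/65

Sum = 64/65


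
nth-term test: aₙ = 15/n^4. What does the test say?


lim(n→∞) 15/n^4 = 0
lim aₙ = 0 → nth-term test is INCONCLUSIVE
(Need other tests; this is actually a convergent p-series with p=4 > 1)

Inconclusive (lim aₙ = 0; need another test)


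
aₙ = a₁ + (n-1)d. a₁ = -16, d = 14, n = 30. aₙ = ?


aₙ = a₁ + (n-1)d
= -16 + (30-1)×14
= -16 + 406
= 390

a_30 = 390


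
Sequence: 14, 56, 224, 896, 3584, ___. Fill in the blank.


Pattern: geometric (r=4)
Terms: 14, 56, 224, 896, 3584
Next term = 14336

Next term = 14336


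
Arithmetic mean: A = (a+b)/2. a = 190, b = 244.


AM = (190 + 244)/2 = 434/2 = 217

AM = 217


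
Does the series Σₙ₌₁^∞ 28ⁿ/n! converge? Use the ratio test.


aₙ = 28^n/n!
a_{n+1}/aₙ = 28^(n+1)/(n+1)! × n!/28^n
= 28/(n+1)
L = lim(n→∞) 28/(n+1) = 0
L < 1 → series CONVERGES

Converges (ratio test: L = 0 < 1)


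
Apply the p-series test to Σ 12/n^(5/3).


p-series test: Σ c/n^p converges if p > 1, diverges if p ≤ 1 (constant c > 0 doesn't affect convergence).
p = 5/3
5/3 > 1 → CONVERGES

Converges (p = 5/3 > 1)


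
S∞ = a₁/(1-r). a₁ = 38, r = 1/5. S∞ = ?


S∞ = a₁/(1-r) = 38/(1 - 1/5)
= 38/(4/5)
= 95/2

S∞ = 95/2


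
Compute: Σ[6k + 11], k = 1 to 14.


Σ(6k+11) = 6·Σk + 11·n
= 6·105 + 11·14
= 630 + 154 = 784

Σ = 784


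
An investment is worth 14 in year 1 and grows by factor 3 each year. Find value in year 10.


aₙ = a₁·r^(n-1)
= 14×3^9
= 14×19683
= 275562

a_10 = 275562


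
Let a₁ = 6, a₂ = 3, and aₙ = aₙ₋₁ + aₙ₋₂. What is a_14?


Computing iteratively: 6, 3, 9, 12, 21, 33, 54, 87, 141, 228, 369, 597, ...
a_14 = 1563

a_14 = 1563


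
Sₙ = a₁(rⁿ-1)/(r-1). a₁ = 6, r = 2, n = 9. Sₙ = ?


Sₙ = 6×(2^9 - 1)/(2 - 1)
= 6×(512 - 1)/1
= 6×511/1
= 3066

S_9 = 3066


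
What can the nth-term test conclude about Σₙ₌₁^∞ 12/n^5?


lim(n→∞) 12/n^5 = 0
lim aₙ = 0 → nth-term test is INCONCLUSIVE
(Need other tests; this is actually a convergent p-series with p=5 > 1)

Inconclusive (lim aₙ = 0; need another test)


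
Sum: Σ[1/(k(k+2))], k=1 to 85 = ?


1/(k(k+2)) = (1/2)·(1/k - 1/(k+2)) (partial fractions)
Telescoping: Σ = (1/2)·(1 + 1/2 - 1/86 - 1/87) = 5525/7482

Sum = 5525/7482


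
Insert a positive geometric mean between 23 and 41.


GM = √(23×41) = √943 = 30.7083

GM = 30.7083


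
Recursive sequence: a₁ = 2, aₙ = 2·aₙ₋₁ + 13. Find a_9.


Computing step by step:
a_1 = 2
a_2 = 17
a_3 = 47
a_4 = 107
a_5 = 227
a_6 = 467
a_7 = 947
a_8 = 1907
a_9 = 3827


a_9 = 3827


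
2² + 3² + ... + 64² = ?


Σₖ₌2^64 k² = Σₖ₌₁^64 k² − Σₖ₌₁^1 k²
= 64·65·129/6 − 1·2·3/6
= 89440 − 1 = 89439

Σk² = 89439


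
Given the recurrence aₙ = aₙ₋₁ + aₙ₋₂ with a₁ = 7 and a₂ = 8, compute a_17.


Computing iteratively: 7, 8, 15, 23, 38, 61, 99, 160, 259, 419, 678, 1097, ...
a_17 = 12166

a_17 = 12166


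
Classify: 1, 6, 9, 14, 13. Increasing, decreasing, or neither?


Differences: 5, 3, 5, -1
Difference at position 1 is +5 (> 0) but position 4 is -1 (< 0) — sequence both rises and falls
→ NOT monotonic

Not monotonic


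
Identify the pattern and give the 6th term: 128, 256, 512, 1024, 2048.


Pattern: powers of 2: 2ⁿ
Terms: 128, 256, 512, 1024, 2048
Next term = 4096

Next term = 4096


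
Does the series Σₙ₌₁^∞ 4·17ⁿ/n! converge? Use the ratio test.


aₙ = 4·17^n/n!
a_{n+1}/aₙ = 17^(n+1)/(n+1)! × n!/17^n  (constant 4 cancels)
= 17/(n+1)
L = lim(n→∞) 17/(n+1) = 0
L < 1 → series CONVERGES

Converges (ratio test: L = 0 < 1)


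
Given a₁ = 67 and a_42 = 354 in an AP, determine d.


d = (aₙ - a₁)/(n-1)
= (354 - 67)/(42-1)
= 287/41 = 7

d = 7


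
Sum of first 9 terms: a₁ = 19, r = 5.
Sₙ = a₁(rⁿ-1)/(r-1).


Sₙ = 19×(5^9 - 1)/(5 - 1)
= 19×(1953125 - 1)/4
= 19×1953124/4
= 9277339

S_9 = 9277339


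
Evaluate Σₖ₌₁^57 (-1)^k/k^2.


S = -1 + 1/4 - 1/9 + 1/16 - 1/25 + 1/36 - 1/49 + 1/64 ± ...
= -0.8226
(Full series converges to -π²/12 ≈ -0.8225)

S_57 = -0.8226


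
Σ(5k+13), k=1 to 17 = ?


Σ(5k+13) = 5·Σk + 13·n
= 5·153 + 13·17
= 765 + 221 = 986

Σ = 986


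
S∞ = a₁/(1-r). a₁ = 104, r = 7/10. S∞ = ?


S∞ = a₁/(1-r) = 104/(1 - 7/10)
= 104/(3/10)
= 1040/3

S∞ = 1040/3


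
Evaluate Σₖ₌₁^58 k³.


n(n+1)/2 = 58×59/2 = 1711
Σk³ = 1711² = 2927521

Σk³ = 2927521


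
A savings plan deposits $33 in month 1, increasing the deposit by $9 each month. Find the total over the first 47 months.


aₙ = 33 + (47-1)×9 = 447
Sₙ = n(a₁+aₙ)/2 = 47×(33+447)/2
= 47×480/2 = 11280

S_47 = 11280


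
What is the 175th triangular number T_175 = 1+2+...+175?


n(n+1)/2 = 175×176/2 = 30800/2 = 15400

Σk = 15400


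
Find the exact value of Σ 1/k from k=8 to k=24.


Σₖ₌8^24 1/k = 1/8 + 1/9 + 1/10 + ... + 1/24
= 2111531243/1784742960
≈ 1.1831

Sum = 2111531243/1784742960 ≈ 1.1831


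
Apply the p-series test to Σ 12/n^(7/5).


p-series test: Σ c/n^p converges if p > 1, diverges if p ≤ 1 (constant c > 0 doesn't affect convergence).
p = 7/5
7/5 > 1 → CONVERGES

Converges (p = 7/5 > 1)


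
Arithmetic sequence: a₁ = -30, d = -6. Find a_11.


aₙ = a₁ + (n-1)d
= -30 + (11-1)×-6
= -30 - 60
= -90

a_11 = -90


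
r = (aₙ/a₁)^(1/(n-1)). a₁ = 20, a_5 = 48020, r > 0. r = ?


r^(n-1) = aₙ/a₁
r^4 = 48020/20 = 2401
r = 2401^(1/4)
= ±7; taking r > 0 gives r = 7

r = 7


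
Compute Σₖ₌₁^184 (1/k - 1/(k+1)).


Telescoping: adjacent terms cancel.
= 1/1 - 1/185
= 1 - 1/185 = 184/185

Sum = 184/185


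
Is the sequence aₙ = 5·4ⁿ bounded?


aₙ = 5·4ⁿ → as n→∞, aₙ→∞ (since base 4 > 1)
No finite upper bound exists
The sequence is UNBOUNDED

Unbounded (aₙ → ∞ as n → ∞)


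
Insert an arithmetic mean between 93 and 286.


AM = (93 + 286)/2 = 379/2 = 189.5

AM = 189.5


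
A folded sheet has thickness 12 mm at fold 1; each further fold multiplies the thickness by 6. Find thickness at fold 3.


aₙ = a₁·r^(n-1)
= 12×6^2
= 12×36
= 432

a_3 = 432


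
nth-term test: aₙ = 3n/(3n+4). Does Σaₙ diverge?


lim(n→∞) 3n/(3n+4) = 3/3 = 1  (divide numerator and denominator by n)
lim aₙ = 1 ≠ 0 → series DIVERGES

Diverges (lim aₙ = 1 ≠ 0)


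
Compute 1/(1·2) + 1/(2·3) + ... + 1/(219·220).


1/(k(k+1)) = 1/k - 1/(k+1) (partial fractions)
Telescoping: Σ = 1 - 1/220 = 219/220

Sum = 219/220


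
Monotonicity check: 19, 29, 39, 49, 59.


Differences: 10, 10, 10, 10
All differences > 0 → strictly INCREASING

Monotonically increasing


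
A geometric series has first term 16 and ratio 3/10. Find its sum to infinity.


S∞ = a₁/(1-r) = 16/(1 - 3/10)
= 16/(7/10)
= 160/7

S∞ = 160/7


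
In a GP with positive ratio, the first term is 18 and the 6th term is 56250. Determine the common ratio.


r^(n-1) = aₙ/a₁
r^5 = 56250/18 = 3125
r = 3125^(1/5)
= 5

r = 5


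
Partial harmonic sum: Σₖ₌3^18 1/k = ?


Σₖ₌3^18 1/k = 1/3 + 1/4 + 1/5 + ... + 1/18
= 8148181/4084080
≈ 1.9951

Sum = 8148181/4084080 ≈ 1.9951


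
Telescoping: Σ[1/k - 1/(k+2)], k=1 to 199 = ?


Telescoping with gap 2: two head and two tail terms survive.
= (1 + 1/2) - (1/200 + 1/201)
= 3/2 - 1/200 - 1/201 = 59899/40200

Sum = 59899/40200


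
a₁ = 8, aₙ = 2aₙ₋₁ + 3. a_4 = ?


Computing step by step:
a_1 = 8
a_2 = 19
a_3 = 41
a_4 = 85


a_4 = 85


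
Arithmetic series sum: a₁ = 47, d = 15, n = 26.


aₙ = 47 + (26-1)×15 = 422
Sₙ = n(a₁+aₙ)/2 = 26×(47+422)/2
= 26×469/2 = 6097

S_26 = 6097


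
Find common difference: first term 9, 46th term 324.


d = (aₙ - a₁)/(n-1)
= (324 - 9)/(46-1)
= 315/45 = 7

d = 7


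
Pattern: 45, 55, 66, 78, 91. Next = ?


Pattern: triangular numbers: n(n+1)/2
Terms: 45, 55, 66, 78, 91
Next term = 105

Next term = 105


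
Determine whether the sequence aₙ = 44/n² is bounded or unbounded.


a₁ = 44, a₂ = 44/4, a₃ = 44/9, ...
0 < aₙ ≤ 44 for all n ≥ 1
The sequence IS bounded

Bounded (0 < aₙ ≤ 44)


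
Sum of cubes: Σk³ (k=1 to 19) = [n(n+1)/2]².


n(n+1)/2 = 19×20/2 = 190
Σk³ = 190² = 36100

Σk³ = 36100


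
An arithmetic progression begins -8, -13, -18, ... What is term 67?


aₙ = a₁ + (n-1)d
= -8 + (67-1)×-5
= -8 - 330
= -338

a_67 = -338


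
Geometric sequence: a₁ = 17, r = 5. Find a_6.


aₙ = a₁·r^(n-1)
= 17×5^5
= 17×3125
= 53125

a_6 = 53125


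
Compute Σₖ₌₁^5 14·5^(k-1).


Sₙ = 14×(5^5 - 1)/(5 - 1)
= 14×(3125 - 1)/4
= 14×3124/4
= 10934

S_5 = 10934


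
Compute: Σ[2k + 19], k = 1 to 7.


Σ(2k+19) = 2·Σk + 19·n
= 2·28 + 19·7
= 56 + 133 = 189

Σ = 189


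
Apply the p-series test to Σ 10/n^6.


p-series test: Σ c/n^p converges if p > 1, diverges if p ≤ 1 (constant c > 0 doesn't affect convergence).
p = 6
6 > 1 → CONVERGES

Converges (p = 6 > 1)


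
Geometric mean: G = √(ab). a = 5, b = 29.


GM = √(5×29) = √145 = 12.0416

GM = 12.0416


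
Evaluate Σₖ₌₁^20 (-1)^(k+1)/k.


S = 1 - 1/2 + 1/3 - 1/4 + 1/5 - 1/6 + 1/7 - 1/8 ± ...
= 0.6688
(Full series converges to +ln(2) ≈ +0.6931)

S_20 = 0.6688


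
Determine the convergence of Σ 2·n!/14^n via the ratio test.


aₙ = 2·n!/14^n
a_{n+1}/aₙ = (n+1)!/14^(n+1) × 14^n/n!  (constant 2 cancels)
= (n+1)/14
L = lim(n→∞) (n+1)/14 = ∞
L > 1 → series DIVERGES

Diverges (ratio test: L = ∞ > 1)


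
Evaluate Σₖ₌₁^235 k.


n(n+1)/2 = 235×236/2 = 55460/2 = 27730

Σk = 27730


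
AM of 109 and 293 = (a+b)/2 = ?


AM = (109 + 293)/2 = 402/2 = 201

AM = 201


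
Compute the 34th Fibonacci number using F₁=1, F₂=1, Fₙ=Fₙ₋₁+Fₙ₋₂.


Fibonacci sequence: 1, 1, 2, 3, 5, 8, 13, 21, 34, 55, 89, ...
F(34) = 5702887

F(34) = 5702887


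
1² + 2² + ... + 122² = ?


n = 122
n(n+1)(2n+1)/6 = 122×123×245/6
= 3676470/6 = 612745

Σk² = 612745


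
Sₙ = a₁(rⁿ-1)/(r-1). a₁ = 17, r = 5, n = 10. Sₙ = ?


Sₙ = 17×(5^10 - 1)/(5 - 1)
= 17×(9765625 - 1)/4
= 17×9765624/4
= 41503902

S_10 = 41503902


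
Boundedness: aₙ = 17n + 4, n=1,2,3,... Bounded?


aₙ = 17n + 4 → as n→∞, aₙ→∞
No finite upper bound exists
The sequence is UNBOUNDED

Unbounded (aₙ → ∞ as n → ∞)


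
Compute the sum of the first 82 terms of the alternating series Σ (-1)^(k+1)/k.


S = 1 - 1/2 + 1/3 - 1/4 + 1/5 - 1/6 + 1/7 - 1/8 ± ...
= 0.6871
(Full series converges to +ln(2) ≈ +0.6931)

S_82 = 0.6871


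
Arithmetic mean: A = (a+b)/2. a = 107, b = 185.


AM = (107 + 185)/2 = 292/2 = 146

AM = 146


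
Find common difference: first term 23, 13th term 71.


d = (aₙ - a₁)/(n-1)
= (71 - 23)/(13-1)
= 48/12 = 4

d = 4


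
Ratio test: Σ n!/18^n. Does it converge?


aₙ = n!/18^n
a_{n+1}/aₙ = (n+1)!/18^(n+1) × 18^n/n!
= (n+1)/18
L = lim(n→∞) (n+1)/18 = ∞
L > 1 → series DIVERGES

Diverges (ratio test: L = ∞ > 1)


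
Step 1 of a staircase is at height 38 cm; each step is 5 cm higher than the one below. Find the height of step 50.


aₙ = a₁ + (n-1)d
= 38 + (50-1)×5
= 38 + 245
= 283

a_50 = 283


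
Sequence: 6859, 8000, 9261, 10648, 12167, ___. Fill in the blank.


Pattern: perfect cubes: n³
Terms: 6859, 8000, 9261, 10648, 12167
Next term = 13824

Next term = 13824


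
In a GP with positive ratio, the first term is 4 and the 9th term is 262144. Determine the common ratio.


r^(n-1) = aₙ/a₁
r^8 = 262144/4 = 65536
r = 65536^(1/8)
= ±4; taking r > 0 gives r = 4

r = 4


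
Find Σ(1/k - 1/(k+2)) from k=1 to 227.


Telescoping with gap 2: two head and two tail terms survive.
= (1 + 1/2) - (1/228 + 1/229)
= 3/2 - 1/228 - 1/229 = 77861/52212

Sum = 77861/52212


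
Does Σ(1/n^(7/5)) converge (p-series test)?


p-series test: Σ c/n^p converges if p > 1, diverges if p ≤ 1 (constant c > 0 doesn't affect convergence).
p = 7/5
7/5 > 1 → CONVERGES

Converges (p = 7/5 > 1)


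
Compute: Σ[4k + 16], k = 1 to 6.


Σ(4k+16) = 4·Σk + 16·n
= 4·21 + 16·6
= 84 + 96 = 180

Σ = 180


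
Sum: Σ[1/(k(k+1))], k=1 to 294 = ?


1/(k(k+1)) = 1/k - 1/(k+1) (partial fractions)
Telescoping: Σ = 1 - 1/295 = 294/295

Sum = 294/295


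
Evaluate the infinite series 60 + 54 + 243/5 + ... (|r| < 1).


S∞ = a₁/(1-r) = 60/(1 - 9/10)
= 60/(1/10)
= 600

S∞ = 600


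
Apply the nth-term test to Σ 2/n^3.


lim(n→∞) 2/n^3 = 0
lim aₙ = 0 → nth-term test is INCONCLUSIVE
(Need other tests; this is actually a convergent p-series with p=3 > 1)

Inconclusive (lim aₙ = 0; need another test)


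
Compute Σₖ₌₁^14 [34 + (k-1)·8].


aₙ = 34 + (14-1)×8 = 138
Sₙ = n(a₁+aₙ)/2 = 14×(34+138)/2
= 14×172/2 = 1204

S_14 = 1204


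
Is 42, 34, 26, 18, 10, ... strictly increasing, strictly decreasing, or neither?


Differences: -8, -8, -8, -8
All differences < 0 → strictly DECREASING

Monotonically decreasing


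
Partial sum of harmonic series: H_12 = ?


H_12 = 1/1 + 1/2 + 1/3 + ... + 1/12
= 86021/27720
≈ 3.1032

H_12 = 86021/27720 ≈ 3.1032


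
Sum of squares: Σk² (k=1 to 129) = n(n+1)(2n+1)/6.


n = 129
n(n+1)(2n+1)/6 = 129×130×259/6
= 4343430/6 = 723905

Σk² = 723905


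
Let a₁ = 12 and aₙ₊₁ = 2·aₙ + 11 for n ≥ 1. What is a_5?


Computing step by step:
a_1 = 12
a_2 = 35
a_3 = 81
a_4 = 173
a_5 = 357


a_5 = 357


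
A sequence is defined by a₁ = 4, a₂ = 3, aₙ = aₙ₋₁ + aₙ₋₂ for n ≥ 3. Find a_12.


Computing iteratively: 4, 3, 7, 10, 17, 27, 44, 71, 115, 186, 301, 487
a_12 = 487

a_12 = 487


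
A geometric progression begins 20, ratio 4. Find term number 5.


aₙ = a₁·r^(n-1)
= 20×4^4
= 20×256
= 5120

a_5 = 5120


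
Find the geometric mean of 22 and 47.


GM = √(22×47) = √1034 = 32.1559

GM = 32.1559


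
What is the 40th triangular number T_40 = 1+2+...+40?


n(n+1)/2 = 40×41/2 = 1640/2 = 820

Σk = 820


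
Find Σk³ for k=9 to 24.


Σₖ₌9^24 k³ = [24·25/2]² − [8·9/2]²
= 90000 − 1296 = 88704

Σk³ = 88704


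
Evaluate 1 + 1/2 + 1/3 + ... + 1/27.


H_27 = 1/1 + 1/2 + 1/3 + ... + 1/27
= 312536252003/80313433200
≈ 3.8915

H_27 = 312536252003/80313433200 ≈ 3.8915


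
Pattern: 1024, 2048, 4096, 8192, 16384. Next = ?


Pattern: powers of 2: 2ⁿ
Terms: 1024, 2048, 4096, 8192, 16384
Next term = 32768

Next term = 32768


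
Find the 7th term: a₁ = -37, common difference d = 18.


aₙ = a₁ + (n-1)d
= -37 + (7-1)×18
= -37 + 108
= 71

a_7 = 71


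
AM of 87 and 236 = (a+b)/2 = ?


AM = (87 + 236)/2 = 323/2 = 161.5

AM = 161.5


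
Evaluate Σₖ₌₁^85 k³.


n(n+1)/2 = 85×86/2 = 3655
Σk³ = 3655² = 13359025

Σk³ = 13359025


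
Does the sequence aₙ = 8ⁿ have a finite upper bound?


aₙ = 8ⁿ → as n→∞, aₙ→∞ (since base 8 > 1)
No finite upper bound exists
The sequence is UNBOUNDED

Unbounded (aₙ → ∞ as n → ∞)


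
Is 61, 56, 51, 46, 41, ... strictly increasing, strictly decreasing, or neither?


Differences: -5, -5, -5, -5
All differences < 0 → strictly DECREASING

Monotonically decreasing


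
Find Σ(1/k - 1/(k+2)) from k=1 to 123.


Telescoping with gap 2: two head and two tail terms survive.
= (1 + 1/2) - (1/124 + 1/125)
= 3/2 - 1/124 - 1/125 = 23001/15500

Sum = 23001/15500


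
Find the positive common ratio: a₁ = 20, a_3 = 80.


r^(n-1) = aₙ/a₁
r^2 = 80/20 = 4
r = 4^(1/2)
= ±2; taking r > 0 gives r = 2

r = 2


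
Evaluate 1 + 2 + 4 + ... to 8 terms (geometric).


Sₙ = 1×(2^8 - 1)/(2 - 1)
= 1×(256 - 1)/1
= 1×255/1
= 255

S_8 = 255


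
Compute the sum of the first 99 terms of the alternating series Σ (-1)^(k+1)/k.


S = 1 - 1/2 + 1/3 - 1/4 + 1/5 - 1/6 + 1/7 - 1/8 ± ...
= 0.6982
(Full series converges to +ln(2) ≈ +0.6931)

S_99 = 0.6982


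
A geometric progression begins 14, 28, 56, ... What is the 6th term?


aₙ = a₁·r^(n-1)
= 14×2^5
= 14×32
= 448

a_6 = 448


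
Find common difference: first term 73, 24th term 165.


d = (aₙ - a₁)/(n-1)
= (165 - 73)/(24-1)
= 92/23 = 4

d = 4


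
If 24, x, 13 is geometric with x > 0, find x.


GM = √(24×13) = √312 = 17.6635

GM = 17.6635


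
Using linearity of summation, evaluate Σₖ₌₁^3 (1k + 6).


Σ(1k+6) = 1·Σk + 6·n
= 1·6 + 6·3
= 6 + 18 = 24

Σ = 24


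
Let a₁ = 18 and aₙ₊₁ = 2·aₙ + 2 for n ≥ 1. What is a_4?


Computing step by step:
a_1 = 18
a_2 = 38
a_3 = 78
a_4 = 158


a_4 = 158


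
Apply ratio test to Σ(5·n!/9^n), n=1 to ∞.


aₙ = 5·n!/9^n
a_{n+1}/aₙ = (n+1)!/9^(n+1) × 9^n/n!  (constant 5 cancels)
= (n+1)/9
L = lim(n→∞) (n+1)/9 = ∞
L > 1 → series DIVERGES

Diverges (ratio test: L = ∞ > 1)


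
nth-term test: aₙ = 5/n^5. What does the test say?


lim(n→∞) 5/n^5 = 0
lim aₙ = 0 → nth-term test is INCONCLUSIVE
(Need other tests; this is actually a convergent p-series with p=5 > 1)

Inconclusive (lim aₙ = 0; need another test)


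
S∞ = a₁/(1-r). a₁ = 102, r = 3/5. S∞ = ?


S∞ = a₁/(1-r) = 102/(1 - 3/5)
= 102/(2/5)
= 255

S∞ = 255


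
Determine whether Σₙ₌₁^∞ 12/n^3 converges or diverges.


p-series test: Σ c/n^p converges if p > 1, diverges if p ≤ 1 (constant c > 0 doesn't affect convergence).
p = 3
3 > 1 → CONVERGES

Converges (p = 3 > 1)


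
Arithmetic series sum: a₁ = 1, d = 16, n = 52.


aₙ = 1 + (52-1)×16 = 817
Sₙ = n(a₁+aₙ)/2 = 52×(1+817)/2
= 52×818/2 = 21268

S_52 = 21268


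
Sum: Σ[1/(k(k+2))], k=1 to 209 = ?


1/(k(k+2)) = (1/2)·(1/k - 1/(k+2)) (partial fractions)
Telescoping: Σ = (1/2)·(1 + 1/2 - 1/210 - 1/211) = 16511/22155

Sum = 16511/22155


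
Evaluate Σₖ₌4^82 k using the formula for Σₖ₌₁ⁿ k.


Σₖ₌4^82 k = Σₖ₌₁^82 k − Σₖ₌₁^3 k
= 82·83/2 − 3·4/2
= 3403 − 6 = 3397

Σk = 3397


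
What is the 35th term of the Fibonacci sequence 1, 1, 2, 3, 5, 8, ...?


Fibonacci sequence: 1, 1, 2, 3, 5, 8, 13, 21, 34, 55, 89, ...
F(35) = 9227465

F(35) = 9227465


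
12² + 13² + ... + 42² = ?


Σₖ₌12^42 k² = Σₖ₌₁^42 k² − Σₖ₌₁^11 k²
= 42·43·85/6 − 11·12·23/6
= 25585 − 506 = 25079

Σk² = 25079


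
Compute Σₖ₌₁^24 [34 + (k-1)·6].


aₙ = 34 + (24-1)×6 = 172
Sₙ = n(a₁+aₙ)/2 = 24×(34+172)/2
= 24×206/2 = 2472

S_24 = 2472


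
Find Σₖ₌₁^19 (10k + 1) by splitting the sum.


Σ(10k+1) = 10·Σk + 1·n
= 10·190 + 1·19
= 1900 + 19 = 1919

Σ = 1919


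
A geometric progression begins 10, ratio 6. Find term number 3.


aₙ = a₁·r^(n-1)
= 10×6^2
= 10×36
= 360

a_3 = 360


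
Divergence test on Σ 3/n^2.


lim(n→∞) 3/n^2 = 0
lim aₙ = 0 → nth-term test is INCONCLUSIVE
(Need other tests; this is actually a convergent p-series with p=2 > 1)

Inconclusive (lim aₙ = 0; need another test)


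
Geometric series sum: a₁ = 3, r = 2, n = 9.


Sₙ = 3×(2^9 - 1)/(2 - 1)
= 3×(512 - 1)/1
= 3×511/1
= 1533

S_9 = 1533


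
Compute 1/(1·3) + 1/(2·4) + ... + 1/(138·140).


1/(k(k+2)) = (1/2)·(1/k - 1/(k+2)) (partial fractions)
Telescoping: Σ = (1/2)·(1 + 1/2 - 1/139 - 1/140) = 28911/38920

Sum = 28911/38920


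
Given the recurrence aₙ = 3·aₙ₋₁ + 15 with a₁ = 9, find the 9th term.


Computing step by step:
a_1 = 9
a_2 = 42
a_3 = 141
a_4 = 438
a_5 = 1329
a_6 = 4002
a_7 = 12021
a_8 = 36078
a_9 = 108249


a_9 = 108249


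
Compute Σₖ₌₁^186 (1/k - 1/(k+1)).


Telescoping: adjacent terms cancel.
= 1/1 - 1/187
= 1 - 1/187 = 186/187

Sum = 186/187


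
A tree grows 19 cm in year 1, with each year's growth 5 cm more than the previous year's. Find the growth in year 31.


aₙ = a₁ + (n-1)d
= 19 + (31-1)×5
= 19 + 150
= 169

a_31 = 169


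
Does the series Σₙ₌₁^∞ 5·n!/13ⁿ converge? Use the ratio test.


aₙ = 5·n!/13^n
a_{n+1}/aₙ = (n+1)!/13^(n+1) × 13^n/n!  (constant 5 cancels)
= (n+1)/13
L = lim(n→∞) (n+1)/13 = ∞
L > 1 → series DIVERGES

Diverges (ratio test: L = ∞ > 1)


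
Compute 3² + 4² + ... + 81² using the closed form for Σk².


Σₖ₌3^81 k² = Σₖ₌₁^81 k² − Σₖ₌₁^2 k²
= 81·82·163/6 − 2·3·5/6
= 180441 − 5 = 180436

Σk² = 180436


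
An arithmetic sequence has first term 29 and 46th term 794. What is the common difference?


d = (aₙ - a₁)/(n-1)
= (794 - 29)/(46-1)
= 765/45 = 17

d = 17


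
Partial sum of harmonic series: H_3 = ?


H_3 = 1/1 + 1/2 + 1/3
= 11/6
≈ 1.8333

H_3 = 11/6 ≈ 1.8333


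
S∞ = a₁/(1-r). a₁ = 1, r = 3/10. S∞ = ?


S∞ = a₁/(1-r) = 1/(1 - 3/10)
= 1/(7/10)
= 10/7

S∞ = 10/7


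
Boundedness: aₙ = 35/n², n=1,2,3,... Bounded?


a₁ = 35, a₂ = 35/4, a₃ = 35/9, ...
0 < aₙ ≤ 35 for all n ≥ 1
The sequence IS bounded

Bounded (0 < aₙ ≤ 35)


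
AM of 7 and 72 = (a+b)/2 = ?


AM = (7 + 72)/2 = 79/2 = 39.5

AM = 39.5


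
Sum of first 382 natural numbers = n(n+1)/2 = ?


n(n+1)/2 = 382×383/2 = 146306/2 = 73153

Σk = 73153


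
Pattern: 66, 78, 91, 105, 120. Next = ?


Pattern: triangular numbers: n(n+1)/2
Terms: 66, 78, 91, 105, 120
Next term = 136

Next term = 136


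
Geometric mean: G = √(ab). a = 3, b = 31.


GM = √(3×31) = √93 = 9.6437

GM = 9.6437


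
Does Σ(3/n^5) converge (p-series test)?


p-series test: Σ c/n^p converges if p > 1, diverges if p ≤ 1 (constant c > 0 doesn't affect convergence).
p = 5
5 > 1 → CONVERGES

Converges (p = 5 > 1)


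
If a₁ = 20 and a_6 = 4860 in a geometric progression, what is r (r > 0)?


r^(n-1) = aₙ/a₁
r^5 = 4860/20 = 243
r = 243^(1/5)
= 3

r = 3


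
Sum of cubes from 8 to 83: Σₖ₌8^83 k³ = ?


Σₖ₌8^83 k³ = [83·84/2]² − [7·8/2]²
= 12152196 − 784 = 12151412

Σk³ = 12151412


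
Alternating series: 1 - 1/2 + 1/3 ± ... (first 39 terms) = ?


S = 1 - 1/2 + 1/3 - 1/4 + 1/5 - 1/6 + 1/7 - 1/8 ± ...
= 0.7058
(Full series converges to +ln(2) ≈ +0.6931)

S_39 = 0.7058


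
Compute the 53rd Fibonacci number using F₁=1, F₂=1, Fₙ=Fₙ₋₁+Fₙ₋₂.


Fibonacci sequence: 1, 1, 2, 3, 5, 8, 13, 21, 34, 55, 89, ...
F(53) = 53316291173

F(53) = 53316291173


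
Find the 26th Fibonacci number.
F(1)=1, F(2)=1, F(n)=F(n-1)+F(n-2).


Fibonacci sequence: 1, 1, 2, 3, 5, 8, 13, 21, 34, 55, 89, ...
F(26) = 121393

F(26) = 121393


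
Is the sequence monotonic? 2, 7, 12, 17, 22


Differences: 5, 5, 5, 5
All differences > 0 → strictly INCREASING

Monotonically increasing


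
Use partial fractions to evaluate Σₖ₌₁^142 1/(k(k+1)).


1/(k(k+1)) = 1/k - 1/(k+1) (partial fractions)
Telescoping: Σ = 1 - 1/143 = 142/143

Sum = 142/143


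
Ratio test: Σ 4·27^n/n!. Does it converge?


aₙ = 4·27^n/n!
a_{n+1}/aₙ = 27^(n+1)/(n+1)! × n!/27^n  (constant 4 cancels)
= 27/(n+1)
L = lim(n→∞) 27/(n+1) = 0
L < 1 → series CONVERGES

Converges (ratio test: L = 0 < 1)


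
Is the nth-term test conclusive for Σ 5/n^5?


lim(n→∞) 5/n^5 = 0
lim aₙ = 0 → nth-term test is INCONCLUSIVE
(Need other tests; this is actually a convergent p-series with p=5 > 1)

Inconclusive (lim aₙ = 0; need another test)


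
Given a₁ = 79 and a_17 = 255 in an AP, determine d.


d = (aₙ - a₁)/(n-1)
= (255 - 79)/(17-1)
= 176/16 = 11

d = 11


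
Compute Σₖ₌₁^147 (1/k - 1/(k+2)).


Telescoping with gap 2: two head and two tail terms survive.
= (1 + 1/2) - (1/148 + 1/149)
= 3/2 - 1/148 - 1/149 = 32781/22052

Sum = 32781/22052


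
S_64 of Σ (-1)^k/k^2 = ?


S = -1 + 1/4 - 1/9 + 1/16 - 1/25 + 1/36 - 1/49 + 1/64 ± ...
= -0.8223
(Full series converges to -π²/12 ≈ -0.8225)

S_64 = -0.8223


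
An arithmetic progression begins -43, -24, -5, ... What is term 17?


aₙ = a₁ + (n-1)d
= -43 + (17-1)×19
= -43 + 304
= 261

a_17 = 261


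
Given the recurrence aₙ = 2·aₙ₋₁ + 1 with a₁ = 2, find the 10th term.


Computing step by step:
a_1 = 2
a_2 = 5
a_3 = 11
a_4 = 23
a_5 = 47
a_6 = 95
a_7 = 191
a_8 = 383
a_9 = 767
a_10 = 1535


a_10 = 1535


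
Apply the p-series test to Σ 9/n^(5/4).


p-series test: Σ c/n^p converges if p > 1, diverges if p ≤ 1 (constant c > 0 doesn't affect convergence).
p = 5/4
5/4 > 1 → CONVERGES

Converges (p = 5/4 > 1)


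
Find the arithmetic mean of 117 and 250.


AM = (117 + 250)/2 = 367/2 = 183.5

AM = 183.5


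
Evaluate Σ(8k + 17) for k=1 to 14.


Σ(8k+17) = 8·Σk + 17·n
= 8·105 + 17·14
= 840 + 238 = 1078

Σ = 1078


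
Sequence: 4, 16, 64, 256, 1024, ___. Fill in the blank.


Pattern: geometric (r=4)
Terms: 4, 16, 64, 256, 1024
Next term = 4096

Next term = 4096


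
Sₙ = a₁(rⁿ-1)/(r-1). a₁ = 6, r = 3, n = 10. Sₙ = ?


Sₙ = 6×(3^10 - 1)/(3 - 1)
= 6×(59049 - 1)/2
= 6×59048/2
= 177144

S_10 = 177144


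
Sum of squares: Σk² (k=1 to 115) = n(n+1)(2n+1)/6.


n = 115
n(n+1)(2n+1)/6 = 115×116×231/6
= 3081540/6 = 513590

Σk² = 513590


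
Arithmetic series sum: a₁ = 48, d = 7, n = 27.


aₙ = 48 + (27-1)×7 = 230
Sₙ = n(a₁+aₙ)/2 = 27×(48+230)/2
= 27×278/2 = 3753

S_27 = 3753


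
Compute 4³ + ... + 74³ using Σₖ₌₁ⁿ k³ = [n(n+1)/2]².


Σₖ₌4^74 k³ = [74·75/2]² − [3·4/2]²
= 7700625 − 36 = 7700589

Σk³ = 7700589


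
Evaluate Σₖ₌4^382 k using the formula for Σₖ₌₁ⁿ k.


Σₖ₌4^382 k = Σₖ₌₁^382 k − Σₖ₌₁^3 k
= 382·383/2 − 3·4/2
= 73153 − 6 = 73147

Σk = 73147


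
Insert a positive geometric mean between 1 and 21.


GM = √(1×21) = √21 = 4.5826

GM = 4.5826


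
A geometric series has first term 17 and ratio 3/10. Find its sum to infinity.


S∞ = a₁/(1-r) = 17/(1 - 3/10)
= 17/(7/10)
= 170/7

S∞ = 170/7


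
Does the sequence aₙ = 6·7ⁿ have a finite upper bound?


aₙ = 6·7ⁿ → as n→∞, aₙ→∞ (since base 7 > 1)
No finite upper bound exists
The sequence is UNBOUNDED

Unbounded (aₙ → ∞ as n → ∞)
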